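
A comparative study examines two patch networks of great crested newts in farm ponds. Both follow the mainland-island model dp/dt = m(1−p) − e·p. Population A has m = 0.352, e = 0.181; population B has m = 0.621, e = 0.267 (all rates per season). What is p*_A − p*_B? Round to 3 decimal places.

A: p*_A = m/(m+e) = 0.352/0.5330 = 0.6604.
B: p*_B = 0.621/0.8880 = 0.6993.
p*_A − p*_B = 0.6604 − 0.6993 = -0.0389.

-0.039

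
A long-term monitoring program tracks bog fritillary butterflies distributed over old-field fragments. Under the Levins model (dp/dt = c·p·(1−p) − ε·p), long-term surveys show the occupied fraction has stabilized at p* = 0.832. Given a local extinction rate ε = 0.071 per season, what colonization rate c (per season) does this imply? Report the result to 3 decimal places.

At equilibrium c(1−p*) = ε, so c = ε/(1−p*).
c = 0.071/(1 − 0.832) = 0.071/0.1680 = 0.4226.

0.423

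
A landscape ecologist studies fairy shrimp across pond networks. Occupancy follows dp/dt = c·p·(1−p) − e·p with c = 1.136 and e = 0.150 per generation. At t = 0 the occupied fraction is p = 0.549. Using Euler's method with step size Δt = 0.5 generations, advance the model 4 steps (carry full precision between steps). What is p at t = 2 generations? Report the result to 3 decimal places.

Update rule: p ← p + [c·p·(1−p) − e·p]·Δt with Δt = 0.5.
t = 0.5: p = 0.54900 + (+0.09946) = 0.64846
t = 1: p = 0.64846 + (+0.08085) = 0.72931
t = 1.5: p = 0.72931 + (+0.05744) = 0.78674
t = 2: p = 0.78674 + (+0.03629) = 0.82304

0.823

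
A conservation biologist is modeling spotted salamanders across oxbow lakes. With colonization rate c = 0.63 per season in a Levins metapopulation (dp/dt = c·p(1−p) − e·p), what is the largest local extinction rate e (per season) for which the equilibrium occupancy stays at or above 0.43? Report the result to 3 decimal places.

1 − e/c ≥ 0.43 ⇒ e ≤ c(1 − 0.43) = 0.63 × 0.5700.
e_max = 0.3591.

0.359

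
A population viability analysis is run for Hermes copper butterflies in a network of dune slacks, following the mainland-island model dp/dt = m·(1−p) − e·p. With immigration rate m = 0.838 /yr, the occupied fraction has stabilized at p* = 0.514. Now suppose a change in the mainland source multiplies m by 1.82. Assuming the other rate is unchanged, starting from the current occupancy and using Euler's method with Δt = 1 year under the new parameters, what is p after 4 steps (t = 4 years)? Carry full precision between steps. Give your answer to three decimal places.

0.224

Balance m(1−p*) = e·p* gives e = m(1−p*)/p* = 0.838×0.48600/0.51400 = 0.79235.
Starting from p₀ = 0.51400; update p ← p + (dp/dt)·Δt with the new parameters.
step 1: Δp = +0.33396, p = 0.84796
step 2: Δp = -0.44000, p = 0.40796
step 3: Δp = +0.57970, p = 0.98766
step 4: Δp = -0.76376, p = 0.22390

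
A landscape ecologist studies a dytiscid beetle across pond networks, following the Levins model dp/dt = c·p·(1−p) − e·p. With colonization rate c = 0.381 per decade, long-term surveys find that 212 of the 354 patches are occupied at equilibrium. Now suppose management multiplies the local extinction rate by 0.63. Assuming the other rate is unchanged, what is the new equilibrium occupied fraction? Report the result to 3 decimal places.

Observed p* = 212/354 = 0.59887.
Balance c(1−p*) = e gives e = 0.381×(1 − 0.59887) = 0.15283.
New p* = 1 − e/c = 1 − 0.09628/0.38100 = 0.74730.

0.747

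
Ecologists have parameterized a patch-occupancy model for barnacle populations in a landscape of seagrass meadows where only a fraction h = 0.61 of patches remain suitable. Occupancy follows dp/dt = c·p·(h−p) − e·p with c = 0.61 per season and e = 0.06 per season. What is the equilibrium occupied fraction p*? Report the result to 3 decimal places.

0.512

Setting dp/dt = 0 and dividing by p* gives c·(h−p*) = e.
So p* = h − e/c = 0.61 − 0.06/0.61 = 0.61 − 0.0984 = 0.5116.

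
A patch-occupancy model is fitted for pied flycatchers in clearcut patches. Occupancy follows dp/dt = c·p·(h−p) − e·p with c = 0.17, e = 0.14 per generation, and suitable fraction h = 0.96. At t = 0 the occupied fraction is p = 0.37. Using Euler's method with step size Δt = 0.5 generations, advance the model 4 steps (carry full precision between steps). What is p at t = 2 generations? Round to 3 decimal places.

0.343

Update rule: p ← p + [c·p·(h−p) − e·p]·Δt with Δt = 0.5.
  1  |  dp/dt·Δt = -0.007345  |  p_1 = 0.362656
  2  |  dp/dt·Δt = -0.006972  |  p_2 = 0.355683
  3  |  dp/dt·Δt = -0.006627  |  p_3 = 0.349056
  4  |  dp/dt·Δt = -0.006307  |  p_4 = 0.342748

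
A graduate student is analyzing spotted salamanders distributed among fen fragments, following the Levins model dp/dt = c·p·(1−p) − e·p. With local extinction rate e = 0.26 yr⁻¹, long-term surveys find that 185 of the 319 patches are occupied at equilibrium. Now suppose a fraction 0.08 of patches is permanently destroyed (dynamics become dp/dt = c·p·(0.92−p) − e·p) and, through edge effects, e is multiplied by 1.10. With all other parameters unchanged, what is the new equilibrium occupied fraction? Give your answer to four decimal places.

Observed p* = 185/319 = 0.57994.
Balance c(1−p*) = e gives c = e/(1 − 0.57994) = 0.26/0.42006 = 0.61896.
New p* = 0.92 − e/c = 0.92 − 0.28600/0.61896 = 0.45793.

0.4579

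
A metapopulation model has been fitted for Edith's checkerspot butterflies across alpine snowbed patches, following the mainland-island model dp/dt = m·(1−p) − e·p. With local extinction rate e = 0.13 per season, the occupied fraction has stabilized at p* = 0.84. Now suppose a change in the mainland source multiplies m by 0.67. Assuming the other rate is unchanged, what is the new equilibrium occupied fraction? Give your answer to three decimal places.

0.779

Balance m(1−p*) = e·p* gives m = e·p*/(1−p*) = 0.13×0.84000/0.16000 = 0.68250.
New p* = m/(m+e) = 0.45728/(0.45728+0.13000) = 0.77864.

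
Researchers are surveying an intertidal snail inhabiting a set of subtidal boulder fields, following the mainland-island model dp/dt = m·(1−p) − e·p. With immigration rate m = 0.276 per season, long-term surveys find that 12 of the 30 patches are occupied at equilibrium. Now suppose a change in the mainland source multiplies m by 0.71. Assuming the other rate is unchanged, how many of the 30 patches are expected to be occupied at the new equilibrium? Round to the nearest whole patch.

10

Observed p* = 12/30 = 0.40000.
Balance m(1−p*) = e·p* gives e = m(1−p*)/p* = 0.276×0.60000/0.40000 = 0.41400.
New p* = m/(m+e) = 0.19596/(0.19596+0.41400) = 0.32127.
Expected occupied = 30 × 0.32127 = 9.64 ≈ 10.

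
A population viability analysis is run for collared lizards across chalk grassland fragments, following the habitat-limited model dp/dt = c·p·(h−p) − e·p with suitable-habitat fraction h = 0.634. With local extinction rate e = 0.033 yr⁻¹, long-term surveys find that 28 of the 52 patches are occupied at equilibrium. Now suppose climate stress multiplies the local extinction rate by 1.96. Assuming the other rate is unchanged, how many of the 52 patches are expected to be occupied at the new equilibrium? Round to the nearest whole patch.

23

Observed p* = 28/52 = 0.53846.
Balance c(h−p*) = e gives c = e/(0.634 − 0.53846) = 0.033/0.09554 = 0.34541.
New p* = 0.634 − e/c = 0.634 − 0.06468/0.34541 = 0.44674.
Expected occupied = 52 × 0.44674 = 23.23 ≈ 23.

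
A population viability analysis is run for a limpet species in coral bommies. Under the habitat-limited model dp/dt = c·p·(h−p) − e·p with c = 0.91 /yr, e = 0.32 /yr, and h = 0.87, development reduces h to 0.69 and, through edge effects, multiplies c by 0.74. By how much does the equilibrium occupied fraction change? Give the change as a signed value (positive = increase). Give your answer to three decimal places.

-0.304

Before: p* = h − e/c = 0.87 − 0.32/0.91 = 0.87 − 0.3516 = 0.5184.
After: c = 0.6734, e = 0.32, h = 0.69; p* = 0.69 − 0.32/0.6734 = 0.2148.
Δp* = 0.2148 − 0.5184 = -0.3036.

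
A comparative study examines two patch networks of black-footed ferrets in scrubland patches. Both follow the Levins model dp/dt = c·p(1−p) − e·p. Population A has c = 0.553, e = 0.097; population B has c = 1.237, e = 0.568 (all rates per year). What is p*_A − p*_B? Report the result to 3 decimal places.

A: p*_A = 1 − 0.097/0.553 = 0.8246.
B: p*_B = 1 − 0.568/1.237 = 0.5408.
p*_A − p*_B = 0.8246 − 0.5408 = 0.2838.

0.284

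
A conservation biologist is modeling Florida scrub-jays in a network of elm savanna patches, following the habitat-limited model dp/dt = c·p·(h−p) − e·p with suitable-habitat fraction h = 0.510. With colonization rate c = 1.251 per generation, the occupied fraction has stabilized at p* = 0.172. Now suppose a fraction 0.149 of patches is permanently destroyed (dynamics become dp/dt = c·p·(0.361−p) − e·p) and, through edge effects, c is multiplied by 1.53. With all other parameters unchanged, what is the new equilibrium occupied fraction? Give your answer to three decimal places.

Balance c(h−p*) = e gives e = 1.251×(0.51 − 0.17200) = 0.42284.
New p* = 0.361 − e/c = 0.361 − 0.42284/1.91403 = 0.14008.

0.140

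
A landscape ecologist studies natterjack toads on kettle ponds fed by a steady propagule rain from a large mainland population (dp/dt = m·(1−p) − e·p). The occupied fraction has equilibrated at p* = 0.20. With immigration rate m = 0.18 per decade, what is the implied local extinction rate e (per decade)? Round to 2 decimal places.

At equilibrium m(1−p*) = e·p*, so e = m(1−p*)/p*.
e = 0.18 × 0.8000 / 0.20 = 0.7200.

0.72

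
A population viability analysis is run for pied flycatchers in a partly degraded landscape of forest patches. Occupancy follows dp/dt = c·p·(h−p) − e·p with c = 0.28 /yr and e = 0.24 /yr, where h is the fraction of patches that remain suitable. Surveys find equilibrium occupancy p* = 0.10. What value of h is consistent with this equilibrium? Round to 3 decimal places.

At equilibrium c(h−p*) = e, so h = p* + e/c.
h = 0.10 + 0.24/0.28 = 0.10 + 0.8571 = 0.9571.

0.957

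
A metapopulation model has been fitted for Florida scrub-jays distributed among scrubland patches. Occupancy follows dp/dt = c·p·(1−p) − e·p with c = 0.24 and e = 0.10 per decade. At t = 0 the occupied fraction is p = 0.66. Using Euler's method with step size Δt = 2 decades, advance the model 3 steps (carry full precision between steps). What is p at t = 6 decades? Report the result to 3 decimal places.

Update rule: p ← p + [c·p·(1−p) − e·p]·Δt with Δt = 2.
p: 0.66000 → 0.63571  (Δp = -0.02429)
p: 0.63571 → 0.61973  (Δp = -0.01598)
p: 0.61973 → 0.60890  (Δp = -0.01083)

0.609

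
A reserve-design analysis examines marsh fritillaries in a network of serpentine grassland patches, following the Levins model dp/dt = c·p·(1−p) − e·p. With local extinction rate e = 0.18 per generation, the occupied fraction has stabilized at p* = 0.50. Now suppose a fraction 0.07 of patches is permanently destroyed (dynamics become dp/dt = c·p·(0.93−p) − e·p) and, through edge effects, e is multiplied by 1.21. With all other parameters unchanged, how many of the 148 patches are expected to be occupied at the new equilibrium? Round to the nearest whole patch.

48

Balance c(1−p*) = e gives c = e/(1 − 0.50000) = 0.18/0.50000 = 0.36000.
New p* = 0.93 − e/c = 0.93 − 0.21780/0.36000 = 0.32500.
Expected occupied = 148 × 0.32500 = 48.10 ≈ 48.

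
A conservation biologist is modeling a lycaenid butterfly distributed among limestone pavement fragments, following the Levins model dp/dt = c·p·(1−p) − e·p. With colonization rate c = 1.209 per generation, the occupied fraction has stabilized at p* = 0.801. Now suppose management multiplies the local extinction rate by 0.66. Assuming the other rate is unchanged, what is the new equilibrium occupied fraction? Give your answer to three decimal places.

Balance c(1−p*) = e gives e = 1.209×(1 − 0.80100) = 0.24059.
New p* = 1 − e/c = 1 − 0.15879/1.20900 = 0.86866.

0.869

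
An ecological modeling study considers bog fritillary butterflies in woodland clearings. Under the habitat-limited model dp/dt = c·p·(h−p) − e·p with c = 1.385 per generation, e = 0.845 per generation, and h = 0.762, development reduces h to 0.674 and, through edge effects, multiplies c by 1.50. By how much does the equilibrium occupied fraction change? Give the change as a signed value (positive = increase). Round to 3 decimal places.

0.115

Before: p* = h − e/c = 0.762 − 0.845/1.385 = 0.762 − 0.6101 = 0.1519.
After: c = 2.0775, e = 0.845, h = 0.674; p* = 0.674 − 0.845/2.0775 = 0.2673.
Δp* = 0.2673 − 0.1519 = +0.1154.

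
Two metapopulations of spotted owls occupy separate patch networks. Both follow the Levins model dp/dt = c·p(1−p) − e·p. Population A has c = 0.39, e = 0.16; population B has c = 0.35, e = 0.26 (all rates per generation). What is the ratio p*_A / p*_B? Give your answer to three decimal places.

A: p*_A = 1 − 0.16/0.39 = 0.5897.
B: p*_B = 1 − 0.26/0.35 = 0.2571.
p*_A / p*_B = 0.5897/0.2571 = 2.2934.

2.293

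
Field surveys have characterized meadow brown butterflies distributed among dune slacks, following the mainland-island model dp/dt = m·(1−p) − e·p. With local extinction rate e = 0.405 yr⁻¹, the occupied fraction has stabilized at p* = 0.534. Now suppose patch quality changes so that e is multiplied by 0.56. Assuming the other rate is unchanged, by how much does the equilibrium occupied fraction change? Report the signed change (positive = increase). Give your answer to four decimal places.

Balance m(1−p*) = e·p* gives m = e·p*/(1−p*) = 0.405×0.53400/0.46600 = 0.46410.
New p* = m/(m+e) = 0.46410/(0.46410+0.22680) = 0.67173.
Δp* = 0.67173 − 0.53400 = +0.13773.

0.1377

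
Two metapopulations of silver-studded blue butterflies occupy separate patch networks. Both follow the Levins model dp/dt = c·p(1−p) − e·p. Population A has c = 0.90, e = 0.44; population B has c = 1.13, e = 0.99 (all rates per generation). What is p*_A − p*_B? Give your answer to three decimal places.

0.387

A: p*_A = 1 − 0.44/0.90 = 0.5111.
B: p*_B = 1 − 0.99/1.13 = 0.1239.
p*_A − p*_B = 0.5111 − 0.1239 = 0.3872.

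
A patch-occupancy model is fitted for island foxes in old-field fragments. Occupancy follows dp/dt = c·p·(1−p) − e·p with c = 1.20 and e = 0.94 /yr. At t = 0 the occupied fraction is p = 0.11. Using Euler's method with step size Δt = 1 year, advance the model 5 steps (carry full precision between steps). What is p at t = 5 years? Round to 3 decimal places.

Update rule: p ← p + [c·p·(1−p) − e·p]·Δt with Δt = 1.
step 1: Δp = +0.01408, p = 0.12408
step 2: Δp = +0.01379, p = 0.13787
step 3: Δp = +0.01304, p = 0.15090
step 4: Δp = +0.01191, p = 0.16281
step 5: Δp = +0.01052, p = 0.17333

0.173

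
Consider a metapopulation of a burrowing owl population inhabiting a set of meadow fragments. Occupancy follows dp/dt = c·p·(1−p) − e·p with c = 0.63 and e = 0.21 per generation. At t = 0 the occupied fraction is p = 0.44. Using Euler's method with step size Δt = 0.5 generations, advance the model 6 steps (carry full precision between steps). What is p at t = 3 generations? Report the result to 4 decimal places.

Update rule: p ← p + [c·p·(1−p) − e·p]·Δt with Δt = 0.5.
step 1: Δp = +0.03142, p = 0.47142
step 2: Δp = +0.02899, p = 0.50041
step 3: Δp = +0.02621, p = 0.52662
step 4: Δp = +0.02323, p = 0.54985
step 5: Δp = +0.02023, p = 0.57008
step 6: Δp = +0.01734, p = 0.58743

0.5874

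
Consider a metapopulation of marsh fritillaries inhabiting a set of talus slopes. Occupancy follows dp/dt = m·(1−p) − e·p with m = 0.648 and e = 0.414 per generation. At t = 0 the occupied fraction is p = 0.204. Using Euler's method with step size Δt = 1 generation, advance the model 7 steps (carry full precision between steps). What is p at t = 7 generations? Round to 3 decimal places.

Update rule: p ← p + [m·(1−p) − e·p]·Δt with Δt = 1.
  1  |  dp/dt·Δt = +0.431352  |  p_1 = 0.635352
  2  |  dp/dt·Δt = -0.026744  |  p_2 = 0.608608
  3  |  dp/dt·Δt = +0.001658  |  p_3 = 0.610266
  4  |  dp/dt·Δt = -0.000103  |  p_4 = 0.610163
  5  |  dp/dt·Δt = +0.000006  |  p_5 = 0.610170
  6  |  dp/dt·Δt = -0.000000  |  p_6 = 0.610169
  7  |  dp/dt·Δt = +0.000000  |  p_7 = 0.610169

0.610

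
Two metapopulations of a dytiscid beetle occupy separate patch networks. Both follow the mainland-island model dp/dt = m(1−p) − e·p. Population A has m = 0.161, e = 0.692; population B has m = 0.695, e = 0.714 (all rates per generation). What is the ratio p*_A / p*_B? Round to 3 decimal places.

0.383

A: p*_A = m/(m+e) = 0.161/0.8530 = 0.1887.
B: p*_B = 0.695/1.4090 = 0.4933.
p*_A / p*_B = 0.1887/0.4933 = 0.3827.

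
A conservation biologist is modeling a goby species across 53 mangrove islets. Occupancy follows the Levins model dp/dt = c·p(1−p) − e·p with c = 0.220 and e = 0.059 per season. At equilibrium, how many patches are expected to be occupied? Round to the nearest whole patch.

39

p* = 1 − e/c = 1 − 0.059/0.220 = 0.7318.
Expected occupied patches = N × p* = 53 × 0.7318 = 38.79 ≈ 39.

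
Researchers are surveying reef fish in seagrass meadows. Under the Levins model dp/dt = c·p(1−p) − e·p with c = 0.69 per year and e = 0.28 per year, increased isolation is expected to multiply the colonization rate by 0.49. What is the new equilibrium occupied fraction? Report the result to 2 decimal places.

0.17

Before: p* = 1 − 0.28/0.69 = 0.5942.
After the change, c = 0.3381, e = 0.28, so p* = 1 − 0.28/0.3381 = 0.1718.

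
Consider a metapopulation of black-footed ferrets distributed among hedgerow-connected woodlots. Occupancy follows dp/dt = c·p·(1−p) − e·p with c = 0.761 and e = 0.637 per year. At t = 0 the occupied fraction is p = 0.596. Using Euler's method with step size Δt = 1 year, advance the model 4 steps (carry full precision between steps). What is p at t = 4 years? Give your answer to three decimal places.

0.260

Update rule: p ← p + [c·p·(1−p) − e·p]·Δt with Δt = 1.
t = 1: p = 0.59600 + (-0.19642) = 0.39958
t = 2: p = 0.39958 + (-0.07196) = 0.32763
t = 3: p = 0.32763 + (-0.04106) = 0.28657
t = 4: p = 0.28657 + (-0.02696) = 0.25961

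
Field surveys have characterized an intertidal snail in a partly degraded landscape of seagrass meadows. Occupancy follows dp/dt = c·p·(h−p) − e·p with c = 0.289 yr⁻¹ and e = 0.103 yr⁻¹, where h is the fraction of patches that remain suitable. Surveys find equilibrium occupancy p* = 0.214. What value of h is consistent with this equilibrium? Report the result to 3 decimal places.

0.570

At equilibrium c(h−p*) = e, so h = p* + e/c.
h = 0.214 + 0.103/0.289 = 0.214 + 0.3564 = 0.5704.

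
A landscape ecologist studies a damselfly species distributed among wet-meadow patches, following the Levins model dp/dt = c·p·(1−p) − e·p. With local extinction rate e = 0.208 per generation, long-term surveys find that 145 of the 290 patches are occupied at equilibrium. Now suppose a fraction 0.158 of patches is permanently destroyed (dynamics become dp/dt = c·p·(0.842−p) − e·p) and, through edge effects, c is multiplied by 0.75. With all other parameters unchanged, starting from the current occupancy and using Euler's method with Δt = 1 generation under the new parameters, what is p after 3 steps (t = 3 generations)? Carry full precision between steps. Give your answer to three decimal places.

Observed p* = 145/290 = 0.50000.
Balance c(1−p*) = e gives c = e/(1 − 0.50000) = 0.208/0.50000 = 0.41600.
Starting from p₀ = 0.50000; update p ← p + (dp/dt)·Δt with the new parameters.
  1  |  dp/dt·Δt = -0.050648  |  p_1 = 0.449352
  2  |  dp/dt·Δt = -0.038417  |  p_2 = 0.410935
  3  |  dp/dt·Δt = -0.030207  |  p_3 = 0.380728

0.381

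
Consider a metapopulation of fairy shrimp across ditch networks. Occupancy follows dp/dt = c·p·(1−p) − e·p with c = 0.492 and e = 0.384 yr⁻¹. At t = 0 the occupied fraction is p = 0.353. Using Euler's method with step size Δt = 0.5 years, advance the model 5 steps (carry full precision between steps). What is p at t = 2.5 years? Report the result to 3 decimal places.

Update rule: p ← p + [c·p·(1−p) − e·p]·Δt with Δt = 0.5.
t = 0.5: p = 0.35300 + (-0.01159) = 0.34141
t = 1: p = 0.34141 + (-0.01024) = 0.33117
t = 1.5: p = 0.33117 + (-0.00910) = 0.32207
t = 2: p = 0.32207 + (-0.00813) = 0.31395
t = 2.5: p = 0.31395 + (-0.00729) = 0.30665

0.307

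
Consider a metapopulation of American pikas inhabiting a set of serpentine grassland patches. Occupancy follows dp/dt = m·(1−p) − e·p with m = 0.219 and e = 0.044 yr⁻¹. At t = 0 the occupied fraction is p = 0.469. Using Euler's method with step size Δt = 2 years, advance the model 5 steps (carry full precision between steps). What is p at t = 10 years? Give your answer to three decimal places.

Update rule: p ← p + [m·(1−p) − e·p]·Δt with Δt = 2.
t = 2: p = 0.46900 + (+0.19131) = 0.66031
t = 4: p = 0.66031 + (+0.09068) = 0.75099
t = 6: p = 0.75099 + (+0.04298) = 0.79397
t = 8: p = 0.79397 + (+0.02037) = 0.81434
t = 10: p = 0.81434 + (+0.00966) = 0.82400

0.824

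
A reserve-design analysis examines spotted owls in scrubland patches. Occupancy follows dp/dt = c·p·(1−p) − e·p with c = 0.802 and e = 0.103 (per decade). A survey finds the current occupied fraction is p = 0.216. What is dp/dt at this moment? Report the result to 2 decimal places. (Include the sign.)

Colonization term: c·p·(1−p) = 0.802×0.216×0.7840 = 0.13581.
Extinction term: e·p = 0.02225.
dp/dt = 0.13581 − 0.02225 = 0.11357.

0.11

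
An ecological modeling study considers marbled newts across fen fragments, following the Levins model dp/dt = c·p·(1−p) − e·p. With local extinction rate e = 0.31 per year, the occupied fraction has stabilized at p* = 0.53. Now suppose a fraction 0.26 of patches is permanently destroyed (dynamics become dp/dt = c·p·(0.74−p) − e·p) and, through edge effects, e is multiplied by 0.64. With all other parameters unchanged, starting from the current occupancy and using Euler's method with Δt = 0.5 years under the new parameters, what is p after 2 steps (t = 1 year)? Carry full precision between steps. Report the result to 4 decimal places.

0.5014

Balance c(1−p*) = e gives c = e/(1 − 0.53000) = 0.31/0.47000 = 0.65957.
Starting from p₀ = 0.53000; update p ← p + (dp/dt)·Δt with the new parameters.
step 1: Δp = -0.01587, p = 0.51413
step 2: Δp = -0.01270, p = 0.50142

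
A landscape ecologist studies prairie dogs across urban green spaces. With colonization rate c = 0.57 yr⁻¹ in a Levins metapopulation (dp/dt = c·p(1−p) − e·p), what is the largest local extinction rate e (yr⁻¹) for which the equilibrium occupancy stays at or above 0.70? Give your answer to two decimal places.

0.17

1 − e/c ≥ 0.70 ⇒ e ≤ c(1 − 0.70) = 0.57 × 0.3000.
e_max = 0.1710.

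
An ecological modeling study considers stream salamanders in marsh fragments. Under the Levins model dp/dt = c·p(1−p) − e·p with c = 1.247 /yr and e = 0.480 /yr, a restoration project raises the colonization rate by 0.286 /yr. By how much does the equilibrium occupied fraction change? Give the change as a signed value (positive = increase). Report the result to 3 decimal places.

0.072

Before: p* = 1 − 0.480/1.247 = 0.6151.
After the change, c = 1.533, e = 0.48, so p* = 1 − 0.48/1.533 = 0.6869.
Δp* = 0.6869 − 0.6151 = +0.0718.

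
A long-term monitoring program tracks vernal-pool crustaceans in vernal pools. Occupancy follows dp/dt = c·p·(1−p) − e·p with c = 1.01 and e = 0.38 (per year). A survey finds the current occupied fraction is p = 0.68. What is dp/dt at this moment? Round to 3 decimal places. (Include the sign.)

-0.039

Colonization term: c·p·(1−p) = 1.01×0.68×0.3200 = 0.21978.
Extinction term: e·p = 0.25840.
dp/dt = 0.21978 − 0.25840 = -0.03862.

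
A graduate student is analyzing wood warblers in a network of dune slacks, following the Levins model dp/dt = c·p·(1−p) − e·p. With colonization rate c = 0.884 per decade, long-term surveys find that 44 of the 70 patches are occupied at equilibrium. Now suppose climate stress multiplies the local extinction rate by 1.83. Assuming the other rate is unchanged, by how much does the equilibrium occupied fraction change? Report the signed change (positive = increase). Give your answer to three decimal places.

Observed p* = 44/70 = 0.62857.
Balance c(1−p*) = e gives e = 0.884×(1 − 0.62857) = 0.32834.
New p* = 1 − e/c = 1 − 0.60086/0.88400 = 0.32029.
Δp* = 0.32029 − 0.62857 = -0.30828.

-0.308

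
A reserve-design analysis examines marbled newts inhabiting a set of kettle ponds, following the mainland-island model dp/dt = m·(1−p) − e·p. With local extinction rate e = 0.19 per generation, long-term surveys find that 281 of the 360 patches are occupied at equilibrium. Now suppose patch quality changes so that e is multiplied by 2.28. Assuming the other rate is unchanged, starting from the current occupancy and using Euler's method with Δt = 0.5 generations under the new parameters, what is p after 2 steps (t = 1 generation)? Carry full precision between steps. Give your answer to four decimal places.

0.6434

Observed p* = 281/360 = 0.78056.
Balance m(1−p*) = e·p* gives m = e·p*/(1−p*) = 0.19×0.78056/0.21944 = 0.67582.
Starting from p₀ = 0.78056; update p ← p + (dp/dt)·Δt with the new parameters.
step 1: Δp = -0.09492, p = 0.68564
step 2: Δp = -0.04228, p = 0.64336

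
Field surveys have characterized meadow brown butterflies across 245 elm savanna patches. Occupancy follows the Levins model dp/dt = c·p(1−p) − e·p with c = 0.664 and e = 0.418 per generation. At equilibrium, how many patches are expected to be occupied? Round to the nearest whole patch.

p* = 1 − e/c = 1 − 0.418/0.664 = 0.3705.
Expected occupied patches = N × p* = 245 × 0.3705 = 90.77 ≈ 91.

91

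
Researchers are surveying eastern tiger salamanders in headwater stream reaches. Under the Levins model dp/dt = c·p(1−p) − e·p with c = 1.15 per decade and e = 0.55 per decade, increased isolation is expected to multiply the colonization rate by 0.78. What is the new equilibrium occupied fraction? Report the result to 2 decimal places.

Before: p* = 1 − 0.55/1.15 = 0.5217.
After the change, c = 0.897, e = 0.55, so p* = 1 − 0.55/0.897 = 0.3868.

0.39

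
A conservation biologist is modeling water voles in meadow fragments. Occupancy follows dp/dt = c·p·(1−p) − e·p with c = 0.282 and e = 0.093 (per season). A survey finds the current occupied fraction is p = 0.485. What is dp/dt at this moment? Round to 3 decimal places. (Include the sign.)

Colonization term: c·p·(1−p) = 0.282×0.485×0.5150 = 0.07044.
Extinction term: e·p = 0.04510.
dp/dt = 0.07044 − 0.04510 = 0.02533.

0.025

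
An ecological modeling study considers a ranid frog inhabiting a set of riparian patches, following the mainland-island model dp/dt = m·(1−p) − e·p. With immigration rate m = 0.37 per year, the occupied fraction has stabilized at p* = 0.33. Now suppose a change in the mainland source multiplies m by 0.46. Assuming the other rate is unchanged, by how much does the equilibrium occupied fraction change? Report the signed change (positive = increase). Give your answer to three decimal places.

Balance m(1−p*) = e·p* gives e = m(1−p*)/p* = 0.37×0.67000/0.33000 = 0.75121.
New p* = m/(m+e) = 0.17020/(0.17020+0.75121) = 0.18472.
Δp* = 0.18472 − 0.33000 = -0.14528.

-0.145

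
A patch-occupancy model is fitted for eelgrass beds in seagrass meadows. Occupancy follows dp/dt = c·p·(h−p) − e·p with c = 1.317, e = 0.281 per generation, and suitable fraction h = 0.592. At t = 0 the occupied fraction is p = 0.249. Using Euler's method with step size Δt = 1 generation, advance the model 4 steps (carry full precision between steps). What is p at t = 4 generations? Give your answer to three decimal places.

Update rule: p ← p + [c·p·(h−p) − e·p]·Δt with Δt = 1.
t = 1: p = 0.24900 + (+0.04251) = 0.29151
t = 2: p = 0.29151 + (+0.03345) = 0.32496
t = 3: p = 0.32496 + (+0.02297) = 0.34793
t = 4: p = 0.34793 + (+0.01407) = 0.36200

0.362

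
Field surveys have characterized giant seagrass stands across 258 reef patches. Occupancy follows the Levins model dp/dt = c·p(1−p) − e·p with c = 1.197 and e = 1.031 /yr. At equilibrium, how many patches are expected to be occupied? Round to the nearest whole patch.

36

p* = 1 − e/c = 1 − 1.031/1.197 = 0.1387.
Expected occupied patches = N × p* = 258 × 0.1387 = 35.78 ≈ 36.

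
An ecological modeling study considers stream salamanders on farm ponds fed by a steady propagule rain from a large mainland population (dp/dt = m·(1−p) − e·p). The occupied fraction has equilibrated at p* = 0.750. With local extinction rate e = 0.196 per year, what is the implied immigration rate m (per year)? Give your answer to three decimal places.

At equilibrium m(1−p*) = e·p*, so m = e·p*/(1−p*).
m = 0.196 × 0.750 / 0.2500 = 0.1470/0.2500 = 0.5880.

0.588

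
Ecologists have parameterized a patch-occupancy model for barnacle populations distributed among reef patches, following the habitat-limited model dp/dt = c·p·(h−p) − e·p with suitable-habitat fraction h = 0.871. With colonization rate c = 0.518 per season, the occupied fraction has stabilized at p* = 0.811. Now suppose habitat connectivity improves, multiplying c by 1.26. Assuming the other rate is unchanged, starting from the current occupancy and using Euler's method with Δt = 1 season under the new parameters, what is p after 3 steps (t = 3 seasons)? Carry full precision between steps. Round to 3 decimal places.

0.822

Balance c(h−p*) = e gives e = 0.518×(0.871 − 0.81100) = 0.03108.
Starting from p₀ = 0.81100; update p ← p + (dp/dt)·Δt with the new parameters.
  1  |  dp/dt·Δt = +0.006554  |  p_1 = 0.817554
  2  |  dp/dt·Δt = +0.003110  |  p_2 = 0.820663
  3  |  dp/dt·Δt = +0.001456  |  p_3 = 0.822119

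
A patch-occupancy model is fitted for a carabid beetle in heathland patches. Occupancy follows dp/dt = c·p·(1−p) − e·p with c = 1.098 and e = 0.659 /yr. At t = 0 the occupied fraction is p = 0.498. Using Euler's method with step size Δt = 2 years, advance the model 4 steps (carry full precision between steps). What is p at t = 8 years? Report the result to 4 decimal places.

0.3998

Update rule: p ← p + [c·p·(1−p) − e·p]·Δt with Δt = 2.
p: 0.49800 → 0.39063  (Δp = -0.10737)
p: 0.39063 → 0.39851  (Δp = +0.00788)
p: 0.39851 → 0.39965  (Δp = +0.00114)
p: 0.39965 → 0.39980  (Δp = +0.00014)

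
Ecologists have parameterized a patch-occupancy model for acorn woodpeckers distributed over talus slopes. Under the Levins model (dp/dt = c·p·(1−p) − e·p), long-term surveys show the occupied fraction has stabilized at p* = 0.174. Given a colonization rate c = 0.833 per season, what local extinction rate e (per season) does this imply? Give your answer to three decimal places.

At equilibrium c(1−p*) = e.
e = 0.833 × (1 − 0.174) = 0.833 × 0.8260 = 0.6881.

0.688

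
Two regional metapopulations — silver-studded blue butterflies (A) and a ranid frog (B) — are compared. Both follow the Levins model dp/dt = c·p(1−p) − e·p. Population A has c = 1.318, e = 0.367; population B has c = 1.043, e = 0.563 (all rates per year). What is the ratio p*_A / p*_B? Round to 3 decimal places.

A: p*_A = 1 − 0.367/1.318 = 0.7215.
B: p*_B = 1 − 0.563/1.043 = 0.4602.
p*_A / p*_B = 0.7215/0.4602 = 1.5679.

1.568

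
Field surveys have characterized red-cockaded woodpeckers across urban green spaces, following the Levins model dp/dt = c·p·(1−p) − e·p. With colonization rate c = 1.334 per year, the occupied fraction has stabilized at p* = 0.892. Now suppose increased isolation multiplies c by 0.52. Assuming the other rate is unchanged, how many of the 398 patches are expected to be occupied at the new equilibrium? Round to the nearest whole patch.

Balance c(1−p*) = e gives e = 1.334×(1 − 0.89200) = 0.14407.
New p* = 1 − e/c = 1 − 0.14407/0.69368 = 0.79231.
Expected occupied = 398 × 0.79231 = 315.34 ≈ 315.

315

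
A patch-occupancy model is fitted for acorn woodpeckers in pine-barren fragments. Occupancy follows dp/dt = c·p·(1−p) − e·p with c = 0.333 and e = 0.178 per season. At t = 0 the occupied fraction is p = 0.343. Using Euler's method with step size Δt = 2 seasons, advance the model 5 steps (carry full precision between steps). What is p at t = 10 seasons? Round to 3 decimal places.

Update rule: p ← p + [c·p·(1−p) − e·p]·Δt with Δt = 2.
t = 2: p = 0.34300 + (+0.02798) = 0.37098
t = 4: p = 0.37098 + (+0.02335) = 0.39432
t = 6: p = 0.39432 + (+0.01868) = 0.41301
t = 8: p = 0.41301 + (+0.01443) = 0.42743
t = 10: p = 0.42743 + (+0.01083) = 0.43826

0.438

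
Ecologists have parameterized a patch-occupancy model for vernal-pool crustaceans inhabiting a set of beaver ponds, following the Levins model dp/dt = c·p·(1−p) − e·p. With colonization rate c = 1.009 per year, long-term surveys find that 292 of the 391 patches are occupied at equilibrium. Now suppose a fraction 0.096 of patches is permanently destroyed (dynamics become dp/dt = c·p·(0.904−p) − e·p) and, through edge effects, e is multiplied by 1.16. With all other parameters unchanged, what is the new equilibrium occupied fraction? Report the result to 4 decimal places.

Observed p* = 292/391 = 0.74680.
Balance c(1−p*) = e gives e = 1.009×(1 − 0.74680) = 0.25548.
New p* = 0.904 − e/c = 0.904 − 0.29636/1.00900 = 0.61028.

0.6103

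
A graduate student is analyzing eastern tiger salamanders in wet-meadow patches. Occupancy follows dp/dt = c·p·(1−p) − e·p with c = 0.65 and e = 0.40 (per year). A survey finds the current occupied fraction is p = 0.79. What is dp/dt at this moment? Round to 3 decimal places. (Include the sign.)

-0.208

Colonization term: c·p·(1−p) = 0.65×0.79×0.2100 = 0.10784.
Extinction term: e·p = 0.31600.
dp/dt = 0.10784 − 0.31600 = -0.20817.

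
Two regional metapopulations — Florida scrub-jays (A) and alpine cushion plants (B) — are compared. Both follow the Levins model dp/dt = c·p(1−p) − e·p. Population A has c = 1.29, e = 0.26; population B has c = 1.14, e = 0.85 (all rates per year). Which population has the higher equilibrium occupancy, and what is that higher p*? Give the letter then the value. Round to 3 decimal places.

A, 0.798

A: p*_A = 1 − 0.26/1.29 = 0.7984.
B: p*_B = 1 − 0.85/1.14 = 0.2544.
A is higher at 0.7984.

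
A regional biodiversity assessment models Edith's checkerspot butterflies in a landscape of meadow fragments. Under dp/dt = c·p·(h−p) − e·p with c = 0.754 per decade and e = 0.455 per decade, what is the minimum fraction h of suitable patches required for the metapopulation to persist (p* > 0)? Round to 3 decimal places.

0.603

p* = h − e/c is positive only when h > e/c.
h_min = e/c = 0.455/0.754 = 0.6034.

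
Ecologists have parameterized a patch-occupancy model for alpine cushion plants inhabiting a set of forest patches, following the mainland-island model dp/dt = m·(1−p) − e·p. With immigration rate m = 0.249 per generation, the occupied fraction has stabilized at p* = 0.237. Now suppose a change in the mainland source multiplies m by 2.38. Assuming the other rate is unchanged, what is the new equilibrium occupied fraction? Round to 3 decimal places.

0.425

Balance m(1−p*) = e·p* gives e = m(1−p*)/p* = 0.249×0.76300/0.23700 = 0.80163.
New p* = m/(m+e) = 0.59262/(0.59262+0.80163) = 0.42505.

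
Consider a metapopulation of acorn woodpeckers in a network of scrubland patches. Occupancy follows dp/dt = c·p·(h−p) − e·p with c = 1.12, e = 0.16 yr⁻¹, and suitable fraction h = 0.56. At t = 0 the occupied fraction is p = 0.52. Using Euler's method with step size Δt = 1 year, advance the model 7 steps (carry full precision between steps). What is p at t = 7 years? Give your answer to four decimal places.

0.4180

Update rule: p ← p + [c·p·(h−p) − e·p]·Δt with Δt = 1.
t = 1: p = 0.52000 + (-0.05990) = 0.46010
t = 2: p = 0.46010 + (-0.02213) = 0.43796
t = 3: p = 0.43796 + (-0.01021) = 0.42775
t = 4: p = 0.42775 + (-0.00508) = 0.42267
t = 5: p = 0.42267 + (-0.00262) = 0.42005
t = 6: p = 0.42005 + (-0.00137) = 0.41868
t = 7: p = 0.41868 + (-0.00072) = 0.41796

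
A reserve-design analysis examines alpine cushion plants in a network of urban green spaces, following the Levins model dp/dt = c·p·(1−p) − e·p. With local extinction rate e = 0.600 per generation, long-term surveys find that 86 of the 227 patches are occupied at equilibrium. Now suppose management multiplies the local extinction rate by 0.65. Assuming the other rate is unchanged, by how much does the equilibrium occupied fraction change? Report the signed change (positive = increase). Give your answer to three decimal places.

Observed p* = 86/227 = 0.37885.
Balance c(1−p*) = e gives c = e/(1 − 0.37885) = 0.600/0.62115 = 0.96595.
New p* = 1 − e/c = 1 − 0.39000/0.96595 = 0.59625.
Δp* = 0.59625 − 0.37885 = +0.21740.

0.217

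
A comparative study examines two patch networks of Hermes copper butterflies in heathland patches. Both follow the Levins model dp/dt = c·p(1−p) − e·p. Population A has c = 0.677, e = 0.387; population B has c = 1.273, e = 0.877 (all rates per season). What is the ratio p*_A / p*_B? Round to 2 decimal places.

1.38

A: p*_A = 1 − 0.387/0.677 = 0.4284.
B: p*_B = 1 − 0.877/1.273 = 0.3111.
p*_A / p*_B = 0.4284/0.3111 = 1.3770.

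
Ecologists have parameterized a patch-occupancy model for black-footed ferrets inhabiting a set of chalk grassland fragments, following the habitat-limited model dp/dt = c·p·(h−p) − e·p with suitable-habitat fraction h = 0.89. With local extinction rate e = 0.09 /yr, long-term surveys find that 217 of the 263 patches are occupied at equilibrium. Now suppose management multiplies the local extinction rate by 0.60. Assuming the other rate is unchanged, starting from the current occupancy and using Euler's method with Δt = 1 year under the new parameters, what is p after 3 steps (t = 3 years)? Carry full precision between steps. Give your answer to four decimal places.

0.8512

Observed p* = 217/263 = 0.82510.
Balance c(h−p*) = e gives c = e/(0.89 − 0.82510) = 0.09/0.06490 = 1.38664.
Starting from p₀ = 0.82510; update p ← p + (dp/dt)·Δt with the new parameters.
step 1: Δp = +0.02970, p = 0.85480
step 2: Δp = -0.00443, p = 0.85036
step 3: Δp = +0.00082, p = 0.85118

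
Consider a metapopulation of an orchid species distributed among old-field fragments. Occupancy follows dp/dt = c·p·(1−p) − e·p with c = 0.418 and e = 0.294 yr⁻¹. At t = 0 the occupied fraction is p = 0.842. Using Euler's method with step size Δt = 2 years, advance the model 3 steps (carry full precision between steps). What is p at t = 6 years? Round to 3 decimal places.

Update rule: p ← p + [c·p·(1−p) − e·p]·Δt with Δt = 2.
t = 2: p = 0.84200 + (-0.38388) = 0.45812
t = 4: p = 0.45812 + (-0.06184) = 0.39628
t = 6: p = 0.39628 + (-0.03301) = 0.36327

0.363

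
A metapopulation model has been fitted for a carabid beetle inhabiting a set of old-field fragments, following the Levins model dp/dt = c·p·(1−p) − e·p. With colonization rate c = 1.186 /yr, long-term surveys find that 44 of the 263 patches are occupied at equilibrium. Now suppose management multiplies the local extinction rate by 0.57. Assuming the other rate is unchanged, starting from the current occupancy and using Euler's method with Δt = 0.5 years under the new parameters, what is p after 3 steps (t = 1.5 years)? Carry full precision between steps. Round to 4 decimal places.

Observed p* = 44/263 = 0.16730.
Balance c(1−p*) = e gives e = 1.186×(1 − 0.16730) = 0.98758.
Starting from p₀ = 0.16730; update p ← p + (dp/dt)·Δt with the new parameters.
p: 0.16730 → 0.20282  (Δp = +0.03552)
p: 0.20282 → 0.24162  (Δp = +0.03879)
p: 0.24162 → 0.28227  (Δp = +0.04065)

0.2823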